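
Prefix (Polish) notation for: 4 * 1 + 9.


left-to-right (same/higher precedence on left): tree is (+ (* 4 1) 9)
Prefix: + * 4 1 9


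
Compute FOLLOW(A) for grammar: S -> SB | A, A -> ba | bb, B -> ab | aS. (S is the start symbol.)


$ ∈ FOLLOW(S). For each A -> αBβ: add FIRST(β)\{ε} to FOLLOW(B); if β nullable, add FOLLOW(A).
FOLLOW(A) = {$, a}


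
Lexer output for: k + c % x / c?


Scan left to right, longest-match per lexeme
Tokens: ID(k), OP(+), ID(c), OP(%), ID(x), OP(/), ID(c)


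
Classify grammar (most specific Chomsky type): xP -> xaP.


LHS has context (more than one symbol) and |LHS| ≤ |RHS|
Classification: Type 1 (Context-Sensitive)


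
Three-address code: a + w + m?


Break into single-operator statements:
t1 = a + w
t2 = t1 + m


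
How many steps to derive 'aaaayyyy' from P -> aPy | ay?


Derivation: P => aPy => aaPyy => aaaPyyy => aaaayyyy
Steps: 4


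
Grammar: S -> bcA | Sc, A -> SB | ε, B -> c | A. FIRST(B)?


Per alternative of B: FIRST(c) = {c}; FIRST(A) = {b, ε}
FIRST(B) = {b, c, ε}


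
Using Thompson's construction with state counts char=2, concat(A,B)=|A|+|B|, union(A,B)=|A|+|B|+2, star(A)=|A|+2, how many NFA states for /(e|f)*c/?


Syntax tree has 3 char leaf(s), 1 union(s), 1 star(s)
chars contribute 3×2 = 6; each union adds +2; each star adds +2
Total: 6 + 2 + 2 = 10 states


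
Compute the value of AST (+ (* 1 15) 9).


Evaluate inner: (* 1 15) = 15
Evaluate root: (+ 15 9) = 24
Result: 24


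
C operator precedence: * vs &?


'*' is multiplicative (level 10); '&' is bitwise AND (level 5)
Higher level binds tighter
'*' has higher precedence than '&'


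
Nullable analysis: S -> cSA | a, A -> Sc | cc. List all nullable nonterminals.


A nonterminal is nullable iff some alternative derives ε (directly, or every symbol in it is nullable)
Nullable: {}


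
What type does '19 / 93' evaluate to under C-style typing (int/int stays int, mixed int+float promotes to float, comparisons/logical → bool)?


Operand types: int / int
Rule: mixed int/float promotes to float; int/int stays int
Result type: int


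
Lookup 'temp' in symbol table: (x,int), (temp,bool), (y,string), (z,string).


Lookup 'temp' → type bool


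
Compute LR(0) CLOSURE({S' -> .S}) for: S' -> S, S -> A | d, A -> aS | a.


Start: S' -> .S
For each item with dot before a nonterminal B, add B -> .γ for every B-production
Closure: [S' -> .S, S -> .A, S -> .d, A -> .aS, A -> .a]


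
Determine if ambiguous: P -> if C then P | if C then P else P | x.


dangling else: 'if C then if C then x else x' parses two ways
Ambiguous


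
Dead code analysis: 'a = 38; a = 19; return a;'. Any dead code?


first assignment to a is overwritten before any read
Dead: 'a = 38'


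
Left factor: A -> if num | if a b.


Common prefix: 'if'
Factored: A -> if A', A' -> num | a b


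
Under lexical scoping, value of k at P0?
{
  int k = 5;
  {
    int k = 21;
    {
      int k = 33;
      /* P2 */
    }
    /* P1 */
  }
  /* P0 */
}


k declared in the same block as P0
k = 5


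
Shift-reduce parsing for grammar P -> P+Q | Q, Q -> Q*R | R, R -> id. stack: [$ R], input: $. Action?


'R' (not preceded by Q*) is the handle for Q -> R
Action: reduce (Q -> R)


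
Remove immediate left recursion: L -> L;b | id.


Left-recursive alternatives: L;b; non-recursive: id
Introduce L': L -> idL', L' -> ;bL' | ε


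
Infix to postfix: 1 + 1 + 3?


Left to right (same or higher precedence on left)
Postfix: 1 1 + 3 +


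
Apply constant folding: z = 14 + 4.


14 + 4 = 18 at compile time
Optimized: z = 18


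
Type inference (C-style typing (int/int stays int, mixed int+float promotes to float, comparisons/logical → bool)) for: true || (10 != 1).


Operand types: bool || bool
Rule: logical operators take bool operands and yield bool
Result type: bool


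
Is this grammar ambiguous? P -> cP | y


right-linear, alternatives start with distinct terminals 'c' vs 'y': unique leftmost derivation
Unambiguous


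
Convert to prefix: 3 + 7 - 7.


left-to-right (same/higher precedence on left): tree is (- (+ 3 7) 7)
Prefix: - + 3 7 7


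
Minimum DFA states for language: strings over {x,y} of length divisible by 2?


Track length mod 2: states 0..1, accept at 0
Minimal DFA: 2 states


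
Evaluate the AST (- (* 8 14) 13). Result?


Evaluate inner: (* 8 14) = 112
Evaluate root: (- 112 13) = 99
Result: 99


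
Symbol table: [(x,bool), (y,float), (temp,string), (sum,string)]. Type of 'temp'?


Lookup 'temp' → type string


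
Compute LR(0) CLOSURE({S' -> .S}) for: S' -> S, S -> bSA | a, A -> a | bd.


Start: S' -> .S
For each item with dot before a nonterminal B, add B -> .γ for every B-production
Closure: [S' -> .S, S -> .bSA, S -> .a]


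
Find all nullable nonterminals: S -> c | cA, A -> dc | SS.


A nonterminal is nullable iff some alternative derives ε (directly, or every symbol in it is nullable)
Nullable: {}


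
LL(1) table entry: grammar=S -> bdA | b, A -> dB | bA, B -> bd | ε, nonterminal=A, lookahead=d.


For [A, d]: 'd' ∈ FIRST(dB)
Entry: A -> dB


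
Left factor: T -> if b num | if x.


Common prefix: 'if'
Factored: T -> if T', T' -> b num | x


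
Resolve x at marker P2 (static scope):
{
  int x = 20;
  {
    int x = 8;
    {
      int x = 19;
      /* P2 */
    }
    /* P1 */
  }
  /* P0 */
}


x declared in the same block as P2
x = 19


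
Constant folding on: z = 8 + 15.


8 + 15 = 23 at compile time
Optimized: z = 23


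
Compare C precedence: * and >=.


'*' is multiplicative (level 10); '>=' is relational (level 7)
Higher level binds tighter
'*' has higher precedence than '>='


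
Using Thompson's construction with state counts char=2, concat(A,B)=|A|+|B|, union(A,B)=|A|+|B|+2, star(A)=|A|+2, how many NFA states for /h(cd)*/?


Syntax tree has 3 char leaf(s), 0 union(s), 1 star(s)
chars contribute 3×2 = 6; each union adds +2; each star adds +2
Total: 6 + 0 + 2 = 8 states


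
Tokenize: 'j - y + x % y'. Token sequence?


Scan left to right, longest-match per lexeme
Tokens: ID(j), OP(-), ID(y), OP(+), ID(x), OP(%), ID(y)


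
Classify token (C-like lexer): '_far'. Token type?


Pattern: letter/underscore followed by alphanumerics, not a keyword
Type: IDENTIFIER


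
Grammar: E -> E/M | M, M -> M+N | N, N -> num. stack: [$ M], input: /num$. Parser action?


lookahead ∉ {+} so M won't extend; reduce E -> M
Action: reduce (E -> M)


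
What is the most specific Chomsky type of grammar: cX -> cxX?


LHS has context (more than one symbol) and |LHS| ≤ |RHS|
Classification: Type 1 (Context-Sensitive)


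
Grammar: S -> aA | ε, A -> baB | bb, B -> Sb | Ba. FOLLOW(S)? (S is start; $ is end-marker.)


$ ∈ FOLLOW(S). For each A -> αBβ: add FIRST(β)\{ε} to FOLLOW(B); if β nullable, add FOLLOW(A).
FOLLOW(S) = {$, b}


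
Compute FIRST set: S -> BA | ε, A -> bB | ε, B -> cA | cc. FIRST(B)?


Per alternative of B: FIRST(cA) = {c}; FIRST(cc) = {c}
FIRST(B) = {c}


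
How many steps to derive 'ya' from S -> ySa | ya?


Derivation: S => ya
Steps: 1


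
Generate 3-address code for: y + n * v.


Break into single-operator statements:
t1 = n * v
t2 = y + t1


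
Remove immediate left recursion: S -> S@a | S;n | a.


Left-recursive alternatives: S@a, S;n; non-recursive: a
Introduce S': S -> aS', S' -> @aS' | ;nS' | ε


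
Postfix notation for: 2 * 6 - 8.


Left to right (same or higher precedence on left)
Postfix: 2 6 * 8 -


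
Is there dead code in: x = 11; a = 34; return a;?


x is assigned but never read
Dead: 'x = 11'


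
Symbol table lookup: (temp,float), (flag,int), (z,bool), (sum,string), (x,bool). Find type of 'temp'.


Lookup 'temp' → type float


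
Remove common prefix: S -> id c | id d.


Common prefix: 'id'
Factored: S -> id S', S' -> c | d


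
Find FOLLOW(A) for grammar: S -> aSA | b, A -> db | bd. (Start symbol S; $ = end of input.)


$ ∈ FOLLOW(S). For each A -> αBβ: add FIRST(β)\{ε} to FOLLOW(B); if β nullable, add FOLLOW(A).
FOLLOW(A) = {$, b, d}


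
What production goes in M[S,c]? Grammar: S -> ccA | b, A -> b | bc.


For [S, c]: 'c' ∈ FIRST(ccA)
Entry: S -> ccA


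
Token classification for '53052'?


Pattern: digits only
Type: INTEGER_LITERAL


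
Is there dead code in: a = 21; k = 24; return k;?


a is assigned but never read
Dead: 'a = 21'


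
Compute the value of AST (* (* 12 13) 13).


Evaluate inner: (* 12 13) = 156
Evaluate root: (* 156 13) = 2028
Result: 2028


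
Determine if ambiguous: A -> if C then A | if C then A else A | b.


dangling else: 'if C then if C then b else b' parses two ways
Ambiguous


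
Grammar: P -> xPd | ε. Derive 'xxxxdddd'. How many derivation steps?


Derivation: P => xPd => xxPdd => xxxPddd => xxxxPdddd => xxxxdddd
Steps: 5


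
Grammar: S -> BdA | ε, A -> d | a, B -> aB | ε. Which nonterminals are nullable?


A nonterminal is nullable iff some alternative derives ε (directly, or every symbol in it is nullable)
Nullable: {B, S}


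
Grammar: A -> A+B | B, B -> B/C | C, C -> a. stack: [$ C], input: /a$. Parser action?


'C' (not preceded by B/) is the handle for B -> C
Action: reduce (B -> C)


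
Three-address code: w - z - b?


Break into single-operator statements:
t1 = w - z
t2 = t1 - b


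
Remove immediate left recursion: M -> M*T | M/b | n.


Left-recursive alternatives: M*T, M/b; non-recursive: n
Introduce M': M -> nM', M' -> *TM' | /bM' | ε


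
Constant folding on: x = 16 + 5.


16 + 5 = 21 at compile time
Optimized: x = 21


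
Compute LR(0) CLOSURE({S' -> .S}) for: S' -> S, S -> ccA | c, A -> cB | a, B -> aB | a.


Start: S' -> .S
For each item with dot before a nonterminal B, add B -> .γ for every B-production
Closure: [S' -> .S, S -> .ccA, S -> .c]


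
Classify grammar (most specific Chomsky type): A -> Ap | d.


Left-linear: every RHS is a terminal or one nonterminal followed by a terminal
Classification: Type 3 (Regular)


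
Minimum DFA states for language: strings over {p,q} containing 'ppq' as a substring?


KMP-style automaton: 3 progress states + 1 absorbing accept = 4
Minimal DFA: 4 states


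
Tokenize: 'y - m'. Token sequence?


Scan left to right, longest-match per lexeme
Tokens: ID(y), OP(-), ID(m)


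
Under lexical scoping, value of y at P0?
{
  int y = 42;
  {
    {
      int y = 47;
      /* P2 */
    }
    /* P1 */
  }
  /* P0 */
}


y declared in the same block as P0
y = 42


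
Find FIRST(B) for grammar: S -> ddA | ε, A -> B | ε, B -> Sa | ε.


Per alternative of B: FIRST(Sa) = {a, d}; FIRST(ε) = {ε}
FIRST(B) = {a, d, ε}


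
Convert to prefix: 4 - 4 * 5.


'*' binds tighter: tree is (- 4 (* 4 5))
Prefix: - 4 * 4 5


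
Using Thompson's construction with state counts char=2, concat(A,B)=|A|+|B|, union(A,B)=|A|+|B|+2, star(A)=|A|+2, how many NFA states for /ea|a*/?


Syntax tree has 3 char leaf(s), 1 union(s), 1 star(s)
chars contribute 3×2 = 6; each union adds +2; each star adds +2
Total: 6 + 2 + 2 = 10 states


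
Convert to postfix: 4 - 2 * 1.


* has higher precedence, evaluate 2*1 first
Postfix: 4 2 1 * -


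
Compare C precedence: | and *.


'*' is multiplicative (level 10); '|' is bitwise OR (level 3)
Higher level binds tighter
'*' has higher precedence than '|'


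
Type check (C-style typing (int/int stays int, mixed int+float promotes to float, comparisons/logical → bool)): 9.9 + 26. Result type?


Operand types: float + int
Rule: mixed int/float promotes to float; int/int stays int
Result type: float


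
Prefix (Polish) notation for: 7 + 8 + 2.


left-to-right (same/higher precedence on left): tree is (+ (+ 7 8) 2)
Prefix: + + 7 8 2


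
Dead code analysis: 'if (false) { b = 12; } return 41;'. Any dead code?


condition is constant false, so the whole block is unreachable
Dead: 'if (false) { b = 12; }'


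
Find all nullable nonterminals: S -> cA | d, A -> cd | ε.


A nonterminal is nullable iff some alternative derives ε (directly, or every symbol in it is nullable)
Nullable: {A}


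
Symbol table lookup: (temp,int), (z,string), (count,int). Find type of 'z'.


Lookup 'z' → type string


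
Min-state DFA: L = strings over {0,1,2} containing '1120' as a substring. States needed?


KMP-style automaton: 4 progress states + 1 absorbing accept = 5
Minimal DFA: 5 states


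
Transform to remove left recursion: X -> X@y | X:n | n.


Left-recursive alternatives: X@y, X:n; non-recursive: n
Introduce X': X -> nX', X' -> @yX' | :nX' | ε


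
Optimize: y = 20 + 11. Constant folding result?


20 + 11 = 31 at compile time
Optimized: y = 31


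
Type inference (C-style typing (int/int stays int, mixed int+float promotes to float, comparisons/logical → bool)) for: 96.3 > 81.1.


Operand types: float > float
Rule: comparison yields bool
Result type: bool


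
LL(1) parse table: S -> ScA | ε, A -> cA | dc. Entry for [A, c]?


For [A, c]: 'c' ∈ FIRST(cA)
Entry: A -> cA


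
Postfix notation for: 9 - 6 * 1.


* has higher precedence, evaluate 6*1 first
Postfix: 9 6 1 * -


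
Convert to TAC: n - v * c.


Break into single-operator statements:
t1 = v * c
t2 = n - t1


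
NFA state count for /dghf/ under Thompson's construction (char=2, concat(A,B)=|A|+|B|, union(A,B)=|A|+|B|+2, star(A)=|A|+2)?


Syntax tree has 4 char leaf(s), 0 union(s), 0 star(s)
chars contribute 4×2 = 8; each union adds +2; each star adds +2
Total: 8 + 0 + 0 = 8 states


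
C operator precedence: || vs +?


'+' is additive (level 9); '||' is logical OR (level 1)
Higher level binds tighter
'+' has higher precedence than '||'


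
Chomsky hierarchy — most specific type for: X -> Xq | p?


Left-linear: every RHS is a terminal or one nonterminal followed by a terminal
Classification: Type 3 (Regular)


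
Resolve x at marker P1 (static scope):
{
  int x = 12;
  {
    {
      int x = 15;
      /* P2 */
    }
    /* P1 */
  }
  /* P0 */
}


P1's block does not declare x; resolves to the enclosing declaration at depth 0
x = 12


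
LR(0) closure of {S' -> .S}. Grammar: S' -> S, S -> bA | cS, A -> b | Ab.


Start: S' -> .S
For each item with dot before a nonterminal B, add B -> .γ for every B-production
Closure: [S' -> .S, S -> .bA, S -> .cS]


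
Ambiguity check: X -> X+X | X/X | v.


'v+v/v' has two parse trees (no precedence encoded between + and /)
Ambiguous


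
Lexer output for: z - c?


Scan left to right, longest-match per lexeme
Tokens: ID(z), OP(-), ID(c)


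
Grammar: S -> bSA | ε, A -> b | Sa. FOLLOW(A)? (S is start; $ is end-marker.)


$ ∈ FOLLOW(S). For each A -> αBβ: add FIRST(β)\{ε} to FOLLOW(B); if β nullable, add FOLLOW(A).
FOLLOW(A) = {$, a, b}


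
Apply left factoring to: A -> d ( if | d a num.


Common prefix: 'd'
Factored: A -> d A', A' -> ( if | a num


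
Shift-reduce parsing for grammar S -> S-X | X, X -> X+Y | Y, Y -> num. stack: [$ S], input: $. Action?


start symbol S on stack, input exhausted
Action: accept


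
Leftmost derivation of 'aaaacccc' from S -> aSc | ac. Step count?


Derivation: S => aSc => aaScc => aaaSccc => aaaacccc
Steps: 4


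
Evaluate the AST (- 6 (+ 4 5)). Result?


Evaluate inner: (+ 4 5) = 9
Evaluate root: (- 6 9) = -3
Result: -3


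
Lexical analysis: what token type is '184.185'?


Pattern: digits with a decimal point
Type: FLOAT_LITERAL


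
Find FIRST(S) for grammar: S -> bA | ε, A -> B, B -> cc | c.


Per alternative of S: FIRST(bA) = {b}; FIRST(ε) = {ε}
FIRST(S) = {b, ε}


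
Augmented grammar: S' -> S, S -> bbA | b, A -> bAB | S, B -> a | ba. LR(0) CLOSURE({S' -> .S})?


Start: S' -> .S
For each item with dot before a nonterminal B, add B -> .γ for every B-production
Closure: [S' -> .S, S -> .bbA, S -> .b]


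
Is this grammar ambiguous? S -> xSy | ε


balanced x^n…y^n: each string has a unique parse
Unambiguous


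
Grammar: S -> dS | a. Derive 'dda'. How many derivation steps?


Derivation: S => dS => ddS => dda
Steps: 3


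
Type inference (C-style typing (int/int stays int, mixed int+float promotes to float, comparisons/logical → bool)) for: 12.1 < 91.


Operand types: float < int
Rule: comparison yields bool
Result type: bool


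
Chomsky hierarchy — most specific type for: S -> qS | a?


Right-linear: every RHS is a terminal or a terminal followed by one nonterminal
Classification: Type 3 (Regular)


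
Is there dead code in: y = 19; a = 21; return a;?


y is assigned but never read
Dead: 'y = 19'


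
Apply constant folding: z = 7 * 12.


7 * 12 = 84 at compile time
Optimized: z = 84


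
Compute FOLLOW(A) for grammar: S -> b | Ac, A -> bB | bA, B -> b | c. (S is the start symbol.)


$ ∈ FOLLOW(S). For each A -> αBβ: add FIRST(β)\{ε} to FOLLOW(B); if β nullable, add FOLLOW(A).
FOLLOW(A) = {c}


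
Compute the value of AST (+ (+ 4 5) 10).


Evaluate inner: (+ 4 5) = 9
Evaluate root: (+ 9 10) = 19
Result: 19


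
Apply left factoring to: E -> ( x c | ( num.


Common prefix: '('
Factored: E -> ( E', E' -> x c | num


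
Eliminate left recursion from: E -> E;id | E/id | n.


Left-recursive alternatives: E;id, E/id; non-recursive: n
Introduce E': E -> nE', E' -> ;idE' | /idE' | ε


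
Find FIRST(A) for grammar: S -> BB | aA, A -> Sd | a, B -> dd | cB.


Per alternative of A: FIRST(Sd) = {a, c, d}; FIRST(a) = {a}
FIRST(A) = {a, c, d}


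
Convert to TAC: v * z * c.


Break into single-operator statements:
t1 = v * z
t2 = t1 * c


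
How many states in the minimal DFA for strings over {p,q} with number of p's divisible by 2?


Track (count of p) mod 2: states 0..1, accept at 0
Minimal DFA: 2 states


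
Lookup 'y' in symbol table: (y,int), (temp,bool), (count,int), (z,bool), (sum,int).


Lookup 'y' → type int


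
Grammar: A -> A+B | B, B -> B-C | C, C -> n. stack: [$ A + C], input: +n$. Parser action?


'C' (not preceded by B-) is the handle for B -> C
Action: reduce (B -> C)


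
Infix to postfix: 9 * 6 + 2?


Left to right (same or higher precedence on left)
Postfix: 9 6 * 2 +


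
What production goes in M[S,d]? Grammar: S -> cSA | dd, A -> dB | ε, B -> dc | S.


For [S, d]: 'd' ∈ FIRST(dd)
Entry: S -> dd


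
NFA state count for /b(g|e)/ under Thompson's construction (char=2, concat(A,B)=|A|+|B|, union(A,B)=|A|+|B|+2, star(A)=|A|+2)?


Syntax tree has 3 char leaf(s), 1 union(s), 0 star(s)
chars contribute 3×2 = 6; each union adds +2; each star adds +2
Total: 6 + 2 + 0 = 8 states


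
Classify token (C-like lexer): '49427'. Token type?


Pattern: digits only
Type: INTEGER_LITERAL


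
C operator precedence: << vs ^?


'<<' is shift (level 8); '^' is bitwise XOR (level 4)
Higher level binds tighter
'<<' has higher precedence than '^'


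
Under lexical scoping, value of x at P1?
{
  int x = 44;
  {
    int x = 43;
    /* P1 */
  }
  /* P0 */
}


x declared in the same block as P1
x = 43


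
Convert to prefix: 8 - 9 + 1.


left-to-right (same/higher precedence on left): tree is (+ (- 8 9) 1)
Prefix: + - 8 9 1


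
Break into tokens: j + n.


Scan left to right, longest-match per lexeme
Tokens: ID(j), OP(+), ID(n)


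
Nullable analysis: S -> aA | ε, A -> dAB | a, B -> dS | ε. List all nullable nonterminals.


A nonterminal is nullable iff some alternative derives ε (directly, or every symbol in it is nullable)
Nullable: {B, S}


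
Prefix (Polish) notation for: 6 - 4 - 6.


left-to-right (same/higher precedence on left): tree is (- (- 6 4) 6)
Prefix: - - 6 4 6


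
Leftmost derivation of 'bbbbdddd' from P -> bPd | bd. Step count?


Derivation: P => bPd => bbPdd => bbbPddd => bbbbdddd
Steps: 4


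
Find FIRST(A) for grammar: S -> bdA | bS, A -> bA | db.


Per alternative of A: FIRST(bA) = {b}; FIRST(db) = {d}
FIRST(A) = {b, d}


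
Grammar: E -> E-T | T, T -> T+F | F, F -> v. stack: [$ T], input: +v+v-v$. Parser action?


shift '+' to continue T -> T+F
Action: shift


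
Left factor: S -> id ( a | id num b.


Common prefix: 'id'
Factored: S -> id S', S' -> ( a | num b


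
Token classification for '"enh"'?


Pattern: double-quoted sequence
Type: STRING_LITERAL


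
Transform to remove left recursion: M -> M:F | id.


Left-recursive alternatives: M:F; non-recursive: id
Introduce M': M -> idM', M' -> :FM' | ε


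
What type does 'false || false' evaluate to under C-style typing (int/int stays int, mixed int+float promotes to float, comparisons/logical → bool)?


Operand types: bool || bool
Rule: logical operators take bool operands and yield bool
Result type: bool


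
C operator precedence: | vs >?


'>' is relational (level 7); '|' is bitwise OR (level 3)
Higher level binds tighter
'>' has higher precedence than '|'


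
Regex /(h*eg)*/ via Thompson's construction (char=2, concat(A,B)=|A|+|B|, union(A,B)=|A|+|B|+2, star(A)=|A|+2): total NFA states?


Syntax tree has 3 char leaf(s), 0 union(s), 2 star(s)
chars contribute 3×2 = 6; each union adds +2; each star adds +2
Total: 6 + 0 + 4 = 10 states


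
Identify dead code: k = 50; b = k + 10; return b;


k is read by b's definition; b is returned
No dead code


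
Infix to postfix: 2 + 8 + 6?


Left to right (same or higher precedence on left)
Postfix: 2 8 + 6 +


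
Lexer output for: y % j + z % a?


Scan left to right, longest-match per lexeme
Tokens: ID(y), OP(%), ID(j), OP(+), ID(z), OP(%), ID(a)


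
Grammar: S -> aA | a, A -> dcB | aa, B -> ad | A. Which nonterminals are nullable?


A nonterminal is nullable iff some alternative derives ε (directly, or every symbol in it is nullable)
Nullable: {}


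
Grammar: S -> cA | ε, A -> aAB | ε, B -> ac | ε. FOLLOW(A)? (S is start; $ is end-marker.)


$ ∈ FOLLOW(S). For each A -> αBβ: add FIRST(β)\{ε} to FOLLOW(B); if β nullable, add FOLLOW(A).
FOLLOW(A) = {$, a}


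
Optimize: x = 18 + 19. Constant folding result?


18 + 19 = 37 at compile time
Optimized: x = 37


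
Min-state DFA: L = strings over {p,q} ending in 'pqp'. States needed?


Track the longest suffix of input matching a prefix of 'pqp': 4 classes (prefixes of length 0..3)
Minimal DFA: 4 states


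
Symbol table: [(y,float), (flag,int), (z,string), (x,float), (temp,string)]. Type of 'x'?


Lookup 'x' → type float


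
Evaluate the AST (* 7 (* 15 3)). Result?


Evaluate inner: (* 15 3) = 45
Evaluate root: (* 7 45) = 315
Result: 315


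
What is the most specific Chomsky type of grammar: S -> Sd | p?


Left-linear: every RHS is a terminal or one nonterminal followed by a terminal
Classification: Type 3 (Regular)


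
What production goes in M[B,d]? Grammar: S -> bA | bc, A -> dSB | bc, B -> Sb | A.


For [B, d]: 'd' ∈ FIRST(A)
Entry: B -> A


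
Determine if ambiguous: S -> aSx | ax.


balanced a^n…x^n: each string has a unique parse
Unambiguous


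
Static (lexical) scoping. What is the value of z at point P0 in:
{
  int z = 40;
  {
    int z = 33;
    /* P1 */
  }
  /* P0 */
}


z declared in the same block as P0
z = 40


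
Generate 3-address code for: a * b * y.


Break into single-operator statements:
t1 = a * b
t2 = t1 * y


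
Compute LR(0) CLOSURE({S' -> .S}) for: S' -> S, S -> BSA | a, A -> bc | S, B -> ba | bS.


Start: S' -> .S
For each item with dot before a nonterminal B, add B -> .γ for every B-production
Closure: [S' -> .S, S -> .BSA, S -> .a, B -> .ba, B -> .bS]


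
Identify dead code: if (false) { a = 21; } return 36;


condition is constant false, so the whole block is unreachable
Dead: 'if (false) { a = 21; }'


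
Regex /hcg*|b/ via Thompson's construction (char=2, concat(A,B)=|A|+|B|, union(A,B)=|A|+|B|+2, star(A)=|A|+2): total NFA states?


Syntax tree has 4 char leaf(s), 1 union(s), 1 star(s)
chars contribute 4×2 = 8; each union adds +2; each star adds +2
Total: 8 + 2 + 2 = 12 states


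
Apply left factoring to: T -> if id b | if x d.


Common prefix: 'if'
Factored: T -> if T', T' -> id b | x d


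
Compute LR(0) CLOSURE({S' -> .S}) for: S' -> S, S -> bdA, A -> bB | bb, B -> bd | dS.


Start: S' -> .S
For each item with dot before a nonterminal B, add B -> .γ for every B-production
Closure: [S' -> .S, S -> .bdA]


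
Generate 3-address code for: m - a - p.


Break into single-operator statements:
t1 = m - a
t2 = t1 - p


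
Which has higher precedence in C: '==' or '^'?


'==' is equality (level 6); '^' is bitwise XOR (level 4)
Higher level binds tighter
'==' has higher precedence than '^'


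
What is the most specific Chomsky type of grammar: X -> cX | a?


Right-linear: every RHS is a terminal or a terminal followed by one nonterminal
Classification: Type 3 (Regular)


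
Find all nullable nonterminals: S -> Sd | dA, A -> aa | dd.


A nonterminal is nullable iff some alternative derives ε (directly, or every symbol in it is nullable)
Nullable: {}


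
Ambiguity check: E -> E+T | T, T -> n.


precedence layered via separate nonterminal T: deterministic
Unambiguous


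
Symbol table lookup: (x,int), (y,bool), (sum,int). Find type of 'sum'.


Lookup 'sum' → type int


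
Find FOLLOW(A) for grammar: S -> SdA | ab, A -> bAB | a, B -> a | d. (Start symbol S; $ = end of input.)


$ ∈ FOLLOW(S). For each A -> αBβ: add FIRST(β)\{ε} to FOLLOW(B); if β nullable, add FOLLOW(A).
FOLLOW(A) = {$, a, d}


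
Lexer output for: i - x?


Scan left to right, longest-match per lexeme
Tokens: ID(i), OP(-), ID(x)


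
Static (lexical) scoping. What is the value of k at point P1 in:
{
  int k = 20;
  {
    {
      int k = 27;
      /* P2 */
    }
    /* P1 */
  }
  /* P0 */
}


P1's block does not declare k; resolves to the enclosing declaration at depth 0
k = 20


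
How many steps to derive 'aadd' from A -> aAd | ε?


Derivation: A => aAd => aaAdd => aadd
Steps: 3


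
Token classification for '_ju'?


Pattern: letter/underscore followed by alphanumerics, not a keyword
Type: IDENTIFIER


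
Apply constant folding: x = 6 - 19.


6 - 19 = -13 at compile time
Optimized: x = -13


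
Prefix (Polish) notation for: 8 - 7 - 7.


left-to-right (same/higher precedence on left): tree is (- (- 8 7) 7)
Prefix: - - 8 7 7


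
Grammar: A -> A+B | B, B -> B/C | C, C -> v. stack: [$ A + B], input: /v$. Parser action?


'/' can extend B; shift to build B -> B/C
Action: shift


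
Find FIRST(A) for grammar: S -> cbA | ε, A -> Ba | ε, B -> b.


Per alternative of A: FIRST(Ba) = {b}; FIRST(ε) = {ε}
FIRST(A) = {b, ε}


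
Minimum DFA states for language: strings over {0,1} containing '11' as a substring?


KMP-style automaton: 2 progress states + 1 absorbing accept = 3
Minimal DFA: 3 states


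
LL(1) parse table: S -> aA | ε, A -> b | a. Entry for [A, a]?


For [A, a]: 'a' ∈ FIRST(a)
Entry: A -> a


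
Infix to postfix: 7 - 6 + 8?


Left to right (same or higher precedence on left)
Postfix: 7 6 - 8 +


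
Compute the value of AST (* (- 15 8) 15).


Evaluate inner: (- 15 8) = 7
Evaluate root: (* 7 15) = 105
Result: 105


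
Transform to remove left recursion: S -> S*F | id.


Left-recursive alternatives: S*F; non-recursive: id
Introduce S': S -> idS', S' -> *FS' | ε


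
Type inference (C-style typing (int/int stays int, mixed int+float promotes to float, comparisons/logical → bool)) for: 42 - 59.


Operand types: int - int
Rule: mixed int/float promotes to float; int/int stays int
Result type: int


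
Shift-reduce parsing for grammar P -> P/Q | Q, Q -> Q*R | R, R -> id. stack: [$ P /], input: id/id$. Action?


no handle ('P/' is not any RHS); shift 'id'
Action: shift


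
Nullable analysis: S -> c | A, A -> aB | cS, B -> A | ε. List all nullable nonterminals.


A nonterminal is nullable iff some alternative derives ε (directly, or every symbol in it is nullable)
Nullable: {B}


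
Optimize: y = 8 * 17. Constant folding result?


8 * 17 = 136 at compile time
Optimized: y = 136


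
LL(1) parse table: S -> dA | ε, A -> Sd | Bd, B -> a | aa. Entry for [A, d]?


For [A, d]: 'd' ∈ FIRST(Sd)
Entry: A -> Sd


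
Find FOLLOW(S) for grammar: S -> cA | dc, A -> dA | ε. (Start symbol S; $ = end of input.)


$ ∈ FOLLOW(S). For each A -> αBβ: add FIRST(β)\{ε} to FOLLOW(B); if β nullable, add FOLLOW(A).
FOLLOW(S) = {$}


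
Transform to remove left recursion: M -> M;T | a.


Left-recursive alternatives: M;T; non-recursive: a
Introduce M': M -> aM', M' -> ;TM' | ε


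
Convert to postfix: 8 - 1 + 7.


Left to right (same or higher precedence on left)
Postfix: 8 1 - 7 +


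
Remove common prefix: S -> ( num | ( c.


Common prefix: '('
Factored: S -> ( S', S' -> num | c


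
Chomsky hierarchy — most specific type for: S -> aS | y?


Right-linear: every RHS is a terminal or a terminal followed by one nonterminal
Classification: Type 3 (Regular)


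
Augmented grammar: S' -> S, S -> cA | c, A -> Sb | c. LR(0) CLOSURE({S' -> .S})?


Start: S' -> .S
For each item with dot before a nonterminal B, add B -> .γ for every B-production
Closure: [S' -> .S, S -> .cA, S -> .c]


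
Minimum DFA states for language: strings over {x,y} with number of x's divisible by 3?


Track (count of x) mod 3: states 0..2, accept at 0
Minimal DFA: 3 states


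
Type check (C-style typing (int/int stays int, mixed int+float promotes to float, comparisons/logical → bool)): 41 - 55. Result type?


Operand types: int - int
Rule: mixed int/float promotes to float; int/int stays int
Result type: int


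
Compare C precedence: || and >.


'>' is relational (level 7); '||' is logical OR (level 1)
Higher level binds tighter
'>' has higher precedence than '||'


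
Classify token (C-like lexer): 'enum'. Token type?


Pattern: reserved word
Type: KEYWORD


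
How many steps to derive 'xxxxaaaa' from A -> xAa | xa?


Derivation: A => xAa => xxAaa => xxxAaaa => xxxxaaaa
Steps: 4


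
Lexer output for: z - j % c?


Scan left to right, longest-match per lexeme
Tokens: ID(z), OP(-), ID(j), OP(%), ID(c)


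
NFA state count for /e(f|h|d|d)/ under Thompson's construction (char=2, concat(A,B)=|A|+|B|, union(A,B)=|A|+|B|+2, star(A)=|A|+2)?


Syntax tree has 5 char leaf(s), 3 union(s), 0 star(s)
chars contribute 5×2 = 10; each union adds +2; each star adds +2
Total: 10 + 6 + 0 = 16 states


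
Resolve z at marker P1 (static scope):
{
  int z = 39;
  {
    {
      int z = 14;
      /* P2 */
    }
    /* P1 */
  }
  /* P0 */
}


P1's block does not declare z; resolves to the enclosing declaration at depth 0
z = 39


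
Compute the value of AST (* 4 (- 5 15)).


Evaluate inner: (- 5 15) = -10
Evaluate root: (* 4 -10) = -40
Result: -40


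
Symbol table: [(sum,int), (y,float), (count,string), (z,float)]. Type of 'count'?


Lookup 'count' → type string


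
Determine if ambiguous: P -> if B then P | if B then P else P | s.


dangling else: 'if B then if B then s else s' parses two ways
Ambiguous


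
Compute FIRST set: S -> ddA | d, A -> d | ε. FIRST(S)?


Per alternative of S: FIRST(ddA) = {d}; FIRST(d) = {d}
FIRST(S) = {d}


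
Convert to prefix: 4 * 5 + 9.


left-to-right (same/higher precedence on left): tree is (+ (* 4 5) 9)
Prefix: + * 4 5 9


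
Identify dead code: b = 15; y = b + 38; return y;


b is read by y's definition; y is returned
No dead code


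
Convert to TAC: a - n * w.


Break into single-operator statements:
t1 = n * w
t2 = a - t1


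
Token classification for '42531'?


Pattern: digits only
Type: INTEGER_LITERAL


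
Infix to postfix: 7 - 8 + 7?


Left to right (same or higher precedence on left)
Postfix: 7 8 - 7 +


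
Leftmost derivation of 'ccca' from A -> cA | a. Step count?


Derivation: A => cA => ccA => cccA => ccca
Steps: 4


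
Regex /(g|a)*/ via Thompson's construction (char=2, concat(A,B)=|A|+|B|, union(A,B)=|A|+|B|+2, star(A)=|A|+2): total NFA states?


Syntax tree has 2 char leaf(s), 1 union(s), 1 star(s)
chars contribute 2×2 = 4; each union adds +2; each star adds +2
Total: 4 + 2 + 2 = 8 states


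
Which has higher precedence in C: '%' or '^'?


'%' is multiplicative (level 10); '^' is bitwise XOR (level 4)
Higher level binds tighter
'%' has higher precedence than '^'


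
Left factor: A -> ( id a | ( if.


Common prefix: '('
Factored: A -> ( A', A' -> id a | if


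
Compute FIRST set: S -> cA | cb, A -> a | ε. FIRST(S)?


Per alternative of S: FIRST(cA) = {c}; FIRST(cb) = {c}
FIRST(S) = {c}


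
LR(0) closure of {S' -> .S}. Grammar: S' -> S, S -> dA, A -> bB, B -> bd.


Start: S' -> .S
For each item with dot before a nonterminal B, add B -> .γ for every B-production
Closure: [S' -> .S, S -> .dA]


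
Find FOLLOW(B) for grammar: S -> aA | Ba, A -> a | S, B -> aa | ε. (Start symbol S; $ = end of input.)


$ ∈ FOLLOW(S). For each A -> αBβ: add FIRST(β)\{ε} to FOLLOW(B); if β nullable, add FOLLOW(A).
FOLLOW(B) = {a}


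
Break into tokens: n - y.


Scan left to right, longest-match per lexeme
Tokens: ID(n), OP(-), ID(y)


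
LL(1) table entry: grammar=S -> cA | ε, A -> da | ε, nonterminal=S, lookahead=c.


For [S, c]: 'c' ∈ FIRST(cA)
Entry: S -> cA


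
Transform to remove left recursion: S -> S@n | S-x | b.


Left-recursive alternatives: S@n, S-x; non-recursive: b
Introduce S': S -> bS', S' -> @nS' | -xS' | ε


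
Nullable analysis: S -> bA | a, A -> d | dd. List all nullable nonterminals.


A nonterminal is nullable iff some alternative derives ε (directly, or every symbol in it is nullable)
Nullable: {}


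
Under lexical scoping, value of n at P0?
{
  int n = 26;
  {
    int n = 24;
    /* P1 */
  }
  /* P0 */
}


n declared in the same block as P0
n = 26


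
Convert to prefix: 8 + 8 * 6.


'*' binds tighter: tree is (+ 8 (* 8 6))
Prefix: + 8 * 8 6


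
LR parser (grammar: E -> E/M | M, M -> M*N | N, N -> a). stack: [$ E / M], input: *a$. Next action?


'*' can extend M; shift to build M -> M*N
Action: shift


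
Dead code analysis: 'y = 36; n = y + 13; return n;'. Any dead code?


y is read by n's definition; n is returned
No dead code


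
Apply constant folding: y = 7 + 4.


7 + 4 = 11 at compile time
Optimized: y = 11


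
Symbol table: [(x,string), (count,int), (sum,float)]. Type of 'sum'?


Lookup 'sum' → type float


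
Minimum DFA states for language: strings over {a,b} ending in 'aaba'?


Track the longest suffix of input matching a prefix of 'aaba': 5 classes (prefixes of length 0..4)
Minimal DFA: 5 states


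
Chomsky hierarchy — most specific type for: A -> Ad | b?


Left-linear: every RHS is a terminal or one nonterminal followed by a terminal
Classification: Type 3 (Regular)


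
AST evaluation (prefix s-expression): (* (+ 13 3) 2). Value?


Evaluate inner: (+ 13 3) = 16
Evaluate root: (* 16 2) = 32
Result: 32


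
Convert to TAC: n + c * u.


Break into single-operator statements:
t1 = c * u
t2 = n + t1


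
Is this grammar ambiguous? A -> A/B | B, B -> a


precedence layered via separate nonterminal B: deterministic
Unambiguous


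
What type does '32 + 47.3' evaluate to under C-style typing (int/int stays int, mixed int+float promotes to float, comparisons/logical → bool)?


Operand types: int + float
Rule: mixed int/float promotes to float; int/int stays int
Result type: float


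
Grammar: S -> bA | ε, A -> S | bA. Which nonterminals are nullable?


A nonterminal is nullable iff some alternative derives ε (directly, or every symbol in it is nullable)
Nullable: {A, S}


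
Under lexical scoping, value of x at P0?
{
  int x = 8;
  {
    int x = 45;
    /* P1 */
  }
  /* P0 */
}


x declared in the same block as P0
x = 8


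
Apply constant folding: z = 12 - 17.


12 - 17 = -5 at compile time
Optimized: z = -5


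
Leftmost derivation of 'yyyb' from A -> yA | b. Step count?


Derivation: A => yA => yyA => yyyA => yyyb
Steps: 4


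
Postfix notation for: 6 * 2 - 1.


Left to right (same or higher precedence on left)
Postfix: 6 2 * 1 -


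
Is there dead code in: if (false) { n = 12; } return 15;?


condition is constant false, so the whole block is unreachable
Dead: 'if (false) { n = 12; }'


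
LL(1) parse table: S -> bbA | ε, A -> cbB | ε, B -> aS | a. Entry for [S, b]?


For [S, b]: 'b' ∈ FIRST(bbA)
Entry: S -> bbA


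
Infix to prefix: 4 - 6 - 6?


left-to-right (same/higher precedence on left): tree is (- (- 4 6) 6)
Prefix: - - 4 6 6


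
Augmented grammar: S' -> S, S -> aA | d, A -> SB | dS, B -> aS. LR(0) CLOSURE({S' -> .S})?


Start: S' -> .S
For each item with dot before a nonterminal B, add B -> .γ for every B-production
Closure: [S' -> .S, S -> .aA, S -> .d]


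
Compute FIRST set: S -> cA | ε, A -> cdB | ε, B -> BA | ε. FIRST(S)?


Per alternative of S: FIRST(cA) = {c}; FIRST(ε) = {ε}
FIRST(S) = {c, ε}


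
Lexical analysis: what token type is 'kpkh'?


Pattern: letter/underscore followed by alphanumerics, not a keyword
Type: IDENTIFIER


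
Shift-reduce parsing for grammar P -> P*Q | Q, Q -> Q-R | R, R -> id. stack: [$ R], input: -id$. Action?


'R' (not preceded by Q-) is the handle for Q -> R
Action: reduce (Q -> R)


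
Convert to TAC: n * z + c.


Break into single-operator statements:
t1 = n * z
t2 = t1 + c


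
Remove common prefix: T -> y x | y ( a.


Common prefix: 'y'
Factored: T -> y T', T' -> x | ( a


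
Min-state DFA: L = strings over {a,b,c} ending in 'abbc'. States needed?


Track the longest suffix of input matching a prefix of 'abbc': 5 classes (prefixes of length 0..4)
Minimal DFA: 5 states


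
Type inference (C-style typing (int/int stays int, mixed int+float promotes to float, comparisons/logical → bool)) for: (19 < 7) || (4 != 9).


Operand types: bool || bool
Rule: logical operators take bool operands and yield bool
Result type: bool


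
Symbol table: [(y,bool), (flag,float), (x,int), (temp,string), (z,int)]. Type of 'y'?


Lookup 'y' → type bool


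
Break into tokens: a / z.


Scan left to right, longest-match per lexeme
Tokens: ID(a), OP(/), ID(z)


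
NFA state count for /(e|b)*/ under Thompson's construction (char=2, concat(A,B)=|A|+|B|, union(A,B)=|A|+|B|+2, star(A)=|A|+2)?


Syntax tree has 2 char leaf(s), 1 union(s), 1 star(s)
chars contribute 2×2 = 4; each union adds +2; each star adds +2
Total: 4 + 2 + 2 = 8 states


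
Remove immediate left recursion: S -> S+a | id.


Left-recursive alternatives: S+a; non-recursive: id
Introduce S': S -> idS', S' -> +aS' | ε


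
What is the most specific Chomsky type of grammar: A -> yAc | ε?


Single nonterminal LHS, but y^n c^n is not regular
Classification: Type 2 (Context-Free)


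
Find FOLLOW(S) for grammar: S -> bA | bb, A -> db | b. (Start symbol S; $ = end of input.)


$ ∈ FOLLOW(S). For each A -> αBβ: add FIRST(β)\{ε} to FOLLOW(B); if β nullable, add FOLLOW(A).
FOLLOW(S) = {$}
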